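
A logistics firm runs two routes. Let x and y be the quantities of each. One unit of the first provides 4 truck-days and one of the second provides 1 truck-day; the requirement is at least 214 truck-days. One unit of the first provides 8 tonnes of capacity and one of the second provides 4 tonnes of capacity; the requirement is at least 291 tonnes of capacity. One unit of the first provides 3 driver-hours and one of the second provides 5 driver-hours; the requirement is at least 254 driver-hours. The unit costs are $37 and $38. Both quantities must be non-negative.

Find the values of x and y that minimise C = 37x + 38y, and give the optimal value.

Vertices and C = 37x + 38y:
  (0, 214) → C = 8132
  (254/3, 0) → C = 9398/3
  (48, 22) → C = 2612
The feasible region is unbounded (it extends along (0, 1), (1, 0)), but C strictly increases along every unbounded feasible direction, so there is no improving ray and the minimum is attained at a vertex.

The optimum lies where 4x + y = 214 and 3x + 5y = 254.
Solving simultaneously gives x = 48, y = 22.

x = 48, y = 22, minimum C = 2612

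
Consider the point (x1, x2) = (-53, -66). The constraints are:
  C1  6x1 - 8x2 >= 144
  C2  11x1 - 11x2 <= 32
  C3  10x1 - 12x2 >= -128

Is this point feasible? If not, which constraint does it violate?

not feasible — violates C2

Constraint C2: 11x1 - 11x2 = 143, which is not ≤ 32. All other constraints are satisfied.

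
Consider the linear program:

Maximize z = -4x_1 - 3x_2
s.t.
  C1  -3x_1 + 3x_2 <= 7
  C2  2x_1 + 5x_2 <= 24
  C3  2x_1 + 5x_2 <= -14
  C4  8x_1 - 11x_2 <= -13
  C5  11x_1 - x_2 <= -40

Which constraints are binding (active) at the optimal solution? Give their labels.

C1 and C4

Vertices and z = -4x_1 - 3x_2:
  (-38/9, -17/9) → z = 203/9
  (-113/30, -43/30) → z = 581/30
  (-427/113, -177/113) → z = 2239/113

The maximum is at (-38/9, -17/9). Substituting into each constraint, equality holds for C1 and C4; the remaining constraints have slack.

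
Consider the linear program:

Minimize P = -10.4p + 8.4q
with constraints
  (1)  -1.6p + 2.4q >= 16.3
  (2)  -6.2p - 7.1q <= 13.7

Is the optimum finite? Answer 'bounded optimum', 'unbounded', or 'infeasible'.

unbounded

From the feasible point (-14861/2624, 3957/1312), moving in the direction (2.4, 1.6) keeps every constraint satisfied while P decreases without bound.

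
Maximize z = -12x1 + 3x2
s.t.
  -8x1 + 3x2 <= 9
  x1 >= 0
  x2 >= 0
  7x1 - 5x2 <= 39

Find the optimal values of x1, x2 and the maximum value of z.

The feasible region is unbounded (it extends along (3, 8), (5, 7)), but z strictly decreases along every unbounded feasible direction, so there is no improving ray and the maximum is attained at a vertex.

x1 = 0, x2 = 3, maximum z = 9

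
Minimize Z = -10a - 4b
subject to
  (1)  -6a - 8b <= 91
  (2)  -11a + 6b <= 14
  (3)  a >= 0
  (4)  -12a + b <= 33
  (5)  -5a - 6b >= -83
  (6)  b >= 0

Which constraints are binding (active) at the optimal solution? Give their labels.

(5) and (6)

Extreme points and Z = -10a - 4b:
  (0, 7/3) → Z = -28/3
  (69/16, 983/96) → Z = -1009/12
  (0, 0) → Z = 0
  (83/5, 0) → Z = -166

The minimum is at (83/5, 0). Substituting into each constraint, equality holds for (5) and (6); the remaining constraints have slack.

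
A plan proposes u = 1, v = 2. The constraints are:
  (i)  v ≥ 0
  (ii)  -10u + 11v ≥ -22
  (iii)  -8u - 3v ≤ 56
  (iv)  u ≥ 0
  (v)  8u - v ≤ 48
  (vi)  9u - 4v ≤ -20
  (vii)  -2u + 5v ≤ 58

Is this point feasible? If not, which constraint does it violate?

Constraint (vi): 9u - 4v = 1, which is not ≤ -20. All other constraints are satisfied.

not feasible — violates (vi)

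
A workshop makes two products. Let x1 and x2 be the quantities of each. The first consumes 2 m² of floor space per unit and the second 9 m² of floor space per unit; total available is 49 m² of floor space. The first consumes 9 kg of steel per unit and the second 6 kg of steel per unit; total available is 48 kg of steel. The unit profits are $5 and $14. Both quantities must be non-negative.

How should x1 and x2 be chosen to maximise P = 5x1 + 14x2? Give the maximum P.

x1 = 2, x2 = 5, maximum P = 80

Vertices and P = 5x1 + 14x2:
  (0, 0) → P = 0
  (0, 49/9) → P = 686/9
  (16/3, 0) → P = 80/3
  (2, 5) → P = 80

At the optimal vertex, 2x1 + 9x2 = 49 and 9x1 + 6x2 = 48.
Solving simultaneously gives x1 = 2, x2 = 5.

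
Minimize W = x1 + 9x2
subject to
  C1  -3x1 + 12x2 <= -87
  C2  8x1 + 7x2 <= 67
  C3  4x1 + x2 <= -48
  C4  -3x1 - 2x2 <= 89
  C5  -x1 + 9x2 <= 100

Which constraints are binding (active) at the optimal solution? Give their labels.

Feasible corners and W = x1 + 9x2:
  (-163/17, -164/17) → W = -1639/17
  (-149/7, -88/7) → W = -941/7
  (-7/5, -212/5) → W = -383

The minimum is at (-7/5, -212/5). Substituting into each constraint, equality holds for C3 and C4; the remaining constraints have slack.

C3 and C4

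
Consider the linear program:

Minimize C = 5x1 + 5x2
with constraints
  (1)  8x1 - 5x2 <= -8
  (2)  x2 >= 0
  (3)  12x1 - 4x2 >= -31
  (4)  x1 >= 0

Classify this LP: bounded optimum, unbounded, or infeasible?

Extreme points and C = 5x1 + 5x2:
  (0, 8/5) → C = 8
  (0, 31/4) → C = 155/4
The feasible region has finitely many vertices and no improving ray; the minimum is 8 at (0, 8/5).

bounded optimum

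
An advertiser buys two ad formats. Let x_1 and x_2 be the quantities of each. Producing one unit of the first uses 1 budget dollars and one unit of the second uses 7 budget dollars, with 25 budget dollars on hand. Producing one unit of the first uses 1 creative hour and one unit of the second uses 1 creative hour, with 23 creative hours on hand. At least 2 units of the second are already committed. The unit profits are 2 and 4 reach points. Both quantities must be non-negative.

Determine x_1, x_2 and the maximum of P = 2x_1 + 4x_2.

Extreme points and P = 2x_1 + 4x_2:
  (0, 25/7) → P = 100/7
  (0, 2) → P = 8
  (11, 2) → P = 30

At the optimal vertex, x_1 + 7x_2 = 25 and x_2 = 2.
Solving simultaneously gives x_1 = 11, x_2 = 2.

x_1 = 11, x_2 = 2, maximum P = 30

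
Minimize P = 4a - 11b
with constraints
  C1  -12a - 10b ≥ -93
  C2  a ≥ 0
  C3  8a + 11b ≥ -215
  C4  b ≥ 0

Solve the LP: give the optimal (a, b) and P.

Feasible corners and P = 4a - 11b:
  (0, 93/10) → P = -1023/10
  (31/4, 0) → P = 31
  (0, 0) → P = 0

a = 0, b = 93/10, minimum P = -1023/10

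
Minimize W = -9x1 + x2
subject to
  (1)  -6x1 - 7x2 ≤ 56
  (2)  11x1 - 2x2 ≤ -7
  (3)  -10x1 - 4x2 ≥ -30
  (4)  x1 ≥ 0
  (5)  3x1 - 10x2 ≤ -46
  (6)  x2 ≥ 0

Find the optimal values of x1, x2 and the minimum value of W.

Feasible corners and W = -9x1 + x2:
  (1/2, 25/4) → W = 7/4
  (11/52, 485/104) → W = 287/104
  (0, 15/2) → W = 15/2
  (0, 23/5) → W = 23/5

The optimum lies where 11x1 - 2x2 = -7 and -10x1 - 4x2 = -30.
Solving simultaneously gives x1 = 1/2, x2 = 25/4.

x1 = 1/2, x2 = 25/4, minimum W = 7/4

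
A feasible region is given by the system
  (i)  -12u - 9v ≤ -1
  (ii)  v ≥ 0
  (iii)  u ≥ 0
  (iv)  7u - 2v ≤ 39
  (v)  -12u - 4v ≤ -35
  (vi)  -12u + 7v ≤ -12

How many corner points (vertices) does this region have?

4

Pairwise boundary intersections that survive every other constraint:
  (39/7, 0)
  (35/12, 0)
  (249/25, 384/25)
  (293/132, 23/11)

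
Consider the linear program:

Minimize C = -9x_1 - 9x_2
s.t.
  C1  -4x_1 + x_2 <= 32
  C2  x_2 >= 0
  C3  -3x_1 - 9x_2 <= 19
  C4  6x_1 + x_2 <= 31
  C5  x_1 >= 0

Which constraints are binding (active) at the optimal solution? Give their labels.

Corner points and C = -9x_1 - 9x_2:
  (31/6, 0) → C = -93/2
  (0, 0) → C = 0
  (0, 31) → C = -279

The minimum is at (0, 31). Substituting into each constraint, equality holds for C4 and C5; the remaining constraints have slack.

C4 and C5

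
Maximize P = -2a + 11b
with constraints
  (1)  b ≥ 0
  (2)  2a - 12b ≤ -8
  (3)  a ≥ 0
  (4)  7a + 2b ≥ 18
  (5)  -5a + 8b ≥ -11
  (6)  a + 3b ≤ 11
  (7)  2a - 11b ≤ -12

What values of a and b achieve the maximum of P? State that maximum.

a = 32/19, b = 59/19, maximum P = 585/19

Vertices and P = -2a + 11b:
  (32/19, 59/19) → P = 585/19
  (58/27, 40/27) → P = 12
  (5, 2) → P = 12

The binding constraints are 7a + 2b = 18 and a + 3b = 11.
Solving simultaneously gives a = 32/19, b = 59/19.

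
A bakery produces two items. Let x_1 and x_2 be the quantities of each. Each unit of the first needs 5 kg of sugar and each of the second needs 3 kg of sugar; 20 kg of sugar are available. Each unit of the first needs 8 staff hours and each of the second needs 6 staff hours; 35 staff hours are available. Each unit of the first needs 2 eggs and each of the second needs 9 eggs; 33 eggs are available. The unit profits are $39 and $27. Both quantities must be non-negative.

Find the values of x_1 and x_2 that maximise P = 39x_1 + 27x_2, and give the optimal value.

Feasible corners and P = 39x_1 + 27x_2:
  (0, 0) → P = 0
  (0, 11/3) → P = 99
  (4, 0) → P = 156
  (5/2, 5/2) → P = 165
  (39/20, 97/30) → P = 3267/20

The optimum lies where 5x_1 + 3x_2 = 20 and 8x_1 + 6x_2 = 35.
Solving simultaneously gives x_1 = 5/2, x_2 = 5/2.

x_1 = 5/2, x_2 = 5/2, maximum P = 165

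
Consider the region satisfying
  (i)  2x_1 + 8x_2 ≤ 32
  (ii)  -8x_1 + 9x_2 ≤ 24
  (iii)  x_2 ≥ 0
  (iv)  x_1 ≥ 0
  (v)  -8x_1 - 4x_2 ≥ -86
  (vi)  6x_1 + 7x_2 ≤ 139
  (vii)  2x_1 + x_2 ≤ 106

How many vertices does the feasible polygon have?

The feasible vertices (each the meet of two boundaries and inside every other half-plane) are:
  (48/41, 152/41)
  (10, 3/2)
  (0, 8/3)
  (0, 0)
  (43/4, 0)

5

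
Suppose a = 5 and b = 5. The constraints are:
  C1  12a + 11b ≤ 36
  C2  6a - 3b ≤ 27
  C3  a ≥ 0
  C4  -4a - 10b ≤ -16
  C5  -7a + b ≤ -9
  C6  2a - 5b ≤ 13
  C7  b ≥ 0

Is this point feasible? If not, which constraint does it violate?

not feasible — violates C1

Constraint C1: 12a + 11b = 115, which is not ≤ 36. All other constraints are satisfied.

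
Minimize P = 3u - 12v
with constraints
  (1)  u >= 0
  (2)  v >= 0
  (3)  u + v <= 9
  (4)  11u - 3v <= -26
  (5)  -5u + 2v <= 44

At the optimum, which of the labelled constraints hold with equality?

Extreme points and P = 3u - 12v:
  (0, 9) → P = -108
  (0, 26/3) → P = -104
  (1/14, 125/14) → P = -1497/14

The minimum is at (0, 9). Substituting into each constraint, equality holds for (1) and (3); the remaining constraints have slack.

(1) and (3)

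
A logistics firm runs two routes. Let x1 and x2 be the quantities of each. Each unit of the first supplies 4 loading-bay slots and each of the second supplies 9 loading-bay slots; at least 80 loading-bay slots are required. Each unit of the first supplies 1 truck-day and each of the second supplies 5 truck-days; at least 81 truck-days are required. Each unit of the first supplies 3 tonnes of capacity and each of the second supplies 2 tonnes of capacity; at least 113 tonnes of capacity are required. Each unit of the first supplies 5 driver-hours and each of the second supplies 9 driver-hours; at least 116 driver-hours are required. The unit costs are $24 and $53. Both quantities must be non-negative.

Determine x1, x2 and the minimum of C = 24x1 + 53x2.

x1 = 31, x2 = 10, minimum C = 1274

Feasible corners and C = 24x1 + 53x2:
  (0, 113/2) → C = 5989/2
  (81, 0) → C = 1944
  (31, 10) → C = 1274
The feasible region is unbounded (it extends along (0, 1), (1, 0)), but C strictly increases along every unbounded feasible direction, so there is no improving ray and the minimum is attained at a vertex.

The optimum lies where x1 + 5x2 = 81 and 3x1 + 2x2 = 113.
Solving simultaneously gives x1 = 31, x2 = 10.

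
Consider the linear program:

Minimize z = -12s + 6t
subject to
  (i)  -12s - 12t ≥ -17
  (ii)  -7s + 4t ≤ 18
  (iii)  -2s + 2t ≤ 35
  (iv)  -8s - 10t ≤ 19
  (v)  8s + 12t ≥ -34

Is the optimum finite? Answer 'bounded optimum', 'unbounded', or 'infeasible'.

Corner points and z = -12s + 6t:
  (-37/33, 335/132) → z = 631/22
  (51/4, -34/3) → z = -221
  (-128/51, 11/102) → z = 523/17
  (7, -15/2) → z = -129
The feasible region has finitely many vertices and no improving ray; the minimum is -221 at (51/4, -34/3).

bounded optimum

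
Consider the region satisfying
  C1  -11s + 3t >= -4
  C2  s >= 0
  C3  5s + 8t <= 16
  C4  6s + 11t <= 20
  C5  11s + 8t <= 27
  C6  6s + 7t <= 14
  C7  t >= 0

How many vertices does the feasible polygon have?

5

The feasible vertices (each the meet of two boundaries and inside every other half-plane) are:
  (14/19, 26/19)
  (4/11, 0)
  (0, 20/11)
  (0, 0)
  (7/12, 3/2)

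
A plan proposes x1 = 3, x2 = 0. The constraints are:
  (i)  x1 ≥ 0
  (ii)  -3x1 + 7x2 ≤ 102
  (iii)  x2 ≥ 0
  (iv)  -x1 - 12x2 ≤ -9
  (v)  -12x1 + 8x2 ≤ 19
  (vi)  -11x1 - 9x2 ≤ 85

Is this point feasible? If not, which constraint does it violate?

Constraint (iv): -x1 - 12x2 = -3, which is not ≤ -9. All other constraints are satisfied.

not feasible — violates (iv)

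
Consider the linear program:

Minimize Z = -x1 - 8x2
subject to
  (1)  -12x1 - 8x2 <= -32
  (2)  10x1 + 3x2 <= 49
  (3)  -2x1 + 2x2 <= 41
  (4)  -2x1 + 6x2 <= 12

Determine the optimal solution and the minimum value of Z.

x1 = 43/11, x2 = 109/33, minimum Z = -91/3

Feasible corners and Z = -x1 - 8x2:
  (74/11, -67/11) → Z = 42
  (12/11, 26/11) → Z = -20
  (43/11, 109/33) → Z = -91/3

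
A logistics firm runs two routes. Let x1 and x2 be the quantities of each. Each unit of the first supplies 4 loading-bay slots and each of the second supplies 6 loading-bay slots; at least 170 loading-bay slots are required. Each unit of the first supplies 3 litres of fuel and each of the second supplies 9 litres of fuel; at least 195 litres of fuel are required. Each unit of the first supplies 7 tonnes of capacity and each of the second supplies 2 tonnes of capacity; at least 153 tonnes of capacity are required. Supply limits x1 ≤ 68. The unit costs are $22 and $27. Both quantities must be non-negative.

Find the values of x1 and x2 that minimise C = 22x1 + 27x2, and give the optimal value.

Feasible corners and C = 22x1 + 27x2:
  (0, 153/2) → C = 4131/2
  (65, 0) → C = 1430
  (68, 0) → C = 1496
  (20, 15) → C = 845
  (17, 17) → C = 833
The feasible region is unbounded (it extends along (0, 1)), but C strictly increases along every unbounded feasible direction, so there is no improving ray and the minimum is attained at a vertex.

x1 = 17, x2 = 17, minimum C = 833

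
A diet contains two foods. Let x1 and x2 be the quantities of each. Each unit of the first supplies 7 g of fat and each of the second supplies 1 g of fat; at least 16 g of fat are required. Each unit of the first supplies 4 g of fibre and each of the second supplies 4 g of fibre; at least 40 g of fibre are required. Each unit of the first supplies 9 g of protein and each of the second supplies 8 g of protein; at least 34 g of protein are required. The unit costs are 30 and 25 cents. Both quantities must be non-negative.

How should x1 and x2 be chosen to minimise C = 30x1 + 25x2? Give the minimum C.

x1 = 1, x2 = 9, minimum C = 255

Feasible corners and C = 30x1 + 25x2:
  (0, 16) → C = 400
  (10, 0) → C = 300
  (1, 9) → C = 255
The feasible region is unbounded (it extends along (0, 1), (1, 0)), but C strictly increases along every unbounded feasible direction, so there is no improving ray and the minimum is attained at a vertex.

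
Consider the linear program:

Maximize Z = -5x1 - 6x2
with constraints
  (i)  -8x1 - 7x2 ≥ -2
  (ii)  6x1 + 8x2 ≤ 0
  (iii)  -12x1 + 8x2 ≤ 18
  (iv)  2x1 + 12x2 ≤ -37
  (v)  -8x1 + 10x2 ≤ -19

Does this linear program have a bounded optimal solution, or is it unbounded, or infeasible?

From the feasible point (283/82, -150/41), moving in the direction (7, -8) keeps every constraint satisfied while Z increases without bound.

unbounded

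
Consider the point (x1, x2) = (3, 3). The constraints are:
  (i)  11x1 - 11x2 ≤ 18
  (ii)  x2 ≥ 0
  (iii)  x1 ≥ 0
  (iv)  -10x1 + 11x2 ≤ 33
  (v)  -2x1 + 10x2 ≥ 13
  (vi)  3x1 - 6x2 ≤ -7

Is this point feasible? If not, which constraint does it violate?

(i): 0 ≤ 18 ✓
(ii): 3 ≥ 0 ✓
(iii): 3 ≥ 0 ✓
(iv): 3 ≤ 33 ✓
(v): 24 ≥ 13 ✓
(vi): -9 ≤ -7 ✓

feasible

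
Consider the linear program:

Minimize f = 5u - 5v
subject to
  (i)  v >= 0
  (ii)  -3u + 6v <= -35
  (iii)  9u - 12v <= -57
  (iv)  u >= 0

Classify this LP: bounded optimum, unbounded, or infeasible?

The boundaries v = 0 and -3u + 6v = -35 meet at (35/3, 0), but that point violates 9u - 12v ≤ -57. Every candidate vertex is excluded by some other constraint, so the feasible region is empty.

infeasible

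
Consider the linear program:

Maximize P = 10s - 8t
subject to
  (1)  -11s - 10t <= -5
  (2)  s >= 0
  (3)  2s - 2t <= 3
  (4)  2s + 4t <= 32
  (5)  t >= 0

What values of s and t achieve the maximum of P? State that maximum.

Vertices and P = 10s - 8t:
  (0, 1/2) → P = -4
  (5/11, 0) → P = 50/11
  (0, 8) → P = -64
  (19/3, 29/6) → P = 74/3
  (3/2, 0) → P = 15

At the optimal vertex, 2s - 2t = 3 and 2s + 4t = 32.
Solving simultaneously gives s = 19/3, t = 29/6.

s = 19/3, t = 29/6, maximum P = 74/3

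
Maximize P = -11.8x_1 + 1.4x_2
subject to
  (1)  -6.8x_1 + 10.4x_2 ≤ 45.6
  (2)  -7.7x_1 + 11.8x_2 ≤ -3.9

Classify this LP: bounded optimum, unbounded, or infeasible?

From the feasible point (-3616.5, -2360.25), moving in the direction (-10.4, -6.8) keeps every constraint satisfied while P increases without bound.

unbounded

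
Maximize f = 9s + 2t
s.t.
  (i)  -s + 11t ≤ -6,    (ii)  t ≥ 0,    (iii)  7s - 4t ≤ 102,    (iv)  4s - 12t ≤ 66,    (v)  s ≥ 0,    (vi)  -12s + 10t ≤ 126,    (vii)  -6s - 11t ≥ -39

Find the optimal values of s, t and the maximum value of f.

s = 13/2, t = 0, maximum f = 117/2

Feasible corners and f = 9s + 2t:
  (6, 0) → f = 54
  (45/7, 3/77) → f = 4461/77
  (13/2, 0) → f = 117/2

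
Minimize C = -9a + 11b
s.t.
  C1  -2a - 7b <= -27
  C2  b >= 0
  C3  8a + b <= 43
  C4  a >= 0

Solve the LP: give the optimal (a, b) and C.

Extreme points and C = -9a + 11b:
  (137/27, 65/27) → C = -518/27
  (0, 27/7) → C = 297/7
  (0, 43) → C = 473

a = 137/27, b = 65/27, minimum C = -518/27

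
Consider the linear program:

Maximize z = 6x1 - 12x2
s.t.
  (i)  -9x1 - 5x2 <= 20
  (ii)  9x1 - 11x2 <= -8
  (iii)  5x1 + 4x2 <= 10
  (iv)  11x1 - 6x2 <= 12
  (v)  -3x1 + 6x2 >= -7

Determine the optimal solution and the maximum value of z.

Extreme points and z = 6x1 - 12x2:
  (-65/36, -3/4) → z = -11/6
  (-130/11, 190/11) → z = -3060/11
  (6/7, 10/7) → z = -12

At the optimal vertex, -9x1 - 5x2 = 20 and 9x1 - 11x2 = -8.
Solving simultaneously gives x1 = -65/36, x2 = -3/4.

x1 = -65/36, x2 = -3/4, maximum z = -11/6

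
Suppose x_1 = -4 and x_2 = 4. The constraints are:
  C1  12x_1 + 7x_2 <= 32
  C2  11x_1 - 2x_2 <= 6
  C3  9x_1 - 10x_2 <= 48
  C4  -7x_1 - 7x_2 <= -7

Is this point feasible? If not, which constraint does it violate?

not feasible — violates C4

Constraint C4: -7x_1 - 7x_2 = 0, which is not ≤ -7. All other constraints are satisfied.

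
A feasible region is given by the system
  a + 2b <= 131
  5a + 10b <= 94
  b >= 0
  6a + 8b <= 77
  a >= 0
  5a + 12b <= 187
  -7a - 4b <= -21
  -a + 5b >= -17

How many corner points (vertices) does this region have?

Pairwise boundary intersections that survive every other constraint:
  (9/10, 179/20)
  (0, 47/5)
  (77/6, 0)
  (3, 0)
  (0, 21/4)

5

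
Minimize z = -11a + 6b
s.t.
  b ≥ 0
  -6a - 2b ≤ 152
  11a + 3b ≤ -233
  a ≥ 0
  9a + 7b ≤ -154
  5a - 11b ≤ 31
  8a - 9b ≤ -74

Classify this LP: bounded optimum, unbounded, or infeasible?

The boundaries b = 0 and -6a - 2b = 152 meet at (-76/3, 0), but that point violates a ≥ 0. Every candidate vertex is excluded by some other constraint, so the feasible region is empty.

infeasible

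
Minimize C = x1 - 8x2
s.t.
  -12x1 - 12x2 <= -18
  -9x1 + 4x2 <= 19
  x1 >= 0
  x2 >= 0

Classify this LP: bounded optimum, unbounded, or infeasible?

unbounded

From the feasible point (0, 3/2), moving in the direction (4, 9) keeps every constraint satisfied while C decreases without bound.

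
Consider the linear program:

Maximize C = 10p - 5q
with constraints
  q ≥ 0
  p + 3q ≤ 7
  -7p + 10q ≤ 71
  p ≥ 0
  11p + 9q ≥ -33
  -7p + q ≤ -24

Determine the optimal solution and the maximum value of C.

p = 7, q = 0, maximum C = 70

Feasible corners and C = 10p - 5q:
  (7, 0) → C = 70
  (24/7, 0) → C = 240/7
  (79/22, 25/22) → C = 665/22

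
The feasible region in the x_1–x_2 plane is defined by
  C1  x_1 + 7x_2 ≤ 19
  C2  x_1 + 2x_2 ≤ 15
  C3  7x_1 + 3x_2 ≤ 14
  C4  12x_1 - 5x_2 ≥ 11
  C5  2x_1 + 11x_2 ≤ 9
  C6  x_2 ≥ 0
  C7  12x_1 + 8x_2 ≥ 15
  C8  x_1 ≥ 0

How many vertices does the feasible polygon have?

Of the 28 pairwise boundary intersections, those satisfying every inequality are:
  (127/71, 35/71)
  (2, 0)
  (83/71, 43/71)
  (163/156, 4/13)
  (5/4, 0)

5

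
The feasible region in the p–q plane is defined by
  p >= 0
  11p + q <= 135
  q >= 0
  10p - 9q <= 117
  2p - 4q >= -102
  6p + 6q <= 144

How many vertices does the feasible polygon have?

Of the 15 pairwise boundary intersections, those satisfying every inequality are:
  (0, 0)
  (0, 24)
  (1332/109, 63/109)
  (111/10, 129/10)
  (117/10, 0)

5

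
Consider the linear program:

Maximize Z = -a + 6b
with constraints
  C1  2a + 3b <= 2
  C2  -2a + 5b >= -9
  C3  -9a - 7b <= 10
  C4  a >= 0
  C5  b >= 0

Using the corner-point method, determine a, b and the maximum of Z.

Feasible corners and Z = -a + 6b:
  (0, 2/3) → Z = 4
  (1, 0) → Z = -1
  (0, 0) → Z = 0

At the optimal vertex, 2a + 3b = 2 and a = 0.
Solving simultaneously gives a = 0, b = 2/3.

a = 0, b = 2/3, maximum Z = 4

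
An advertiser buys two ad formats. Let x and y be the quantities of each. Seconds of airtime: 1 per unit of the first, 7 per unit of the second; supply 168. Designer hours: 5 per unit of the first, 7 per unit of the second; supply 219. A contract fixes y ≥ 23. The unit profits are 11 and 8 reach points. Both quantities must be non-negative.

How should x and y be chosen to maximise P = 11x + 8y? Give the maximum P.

x = 7, y = 23, maximum P = 261

Extreme points and P = 11x + 8y:
  (0, 24) → P = 192
  (0, 23) → P = 184
  (7, 23) → P = 261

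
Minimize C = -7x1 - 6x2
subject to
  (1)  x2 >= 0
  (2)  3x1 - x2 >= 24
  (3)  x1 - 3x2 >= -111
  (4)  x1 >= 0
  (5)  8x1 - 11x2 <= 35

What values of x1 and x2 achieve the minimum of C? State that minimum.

Corner points and C = -7x1 - 6x2:
  (183/8, 357/8) → C = -3423/8
  (229/25, 87/25) → C = -85
  (102, 71) → C = -1140

At the optimal vertex, x1 - 3x2 = -111 and 8x1 - 11x2 = 35.
Solving simultaneously gives x1 = 102, x2 = 71.

x1 = 102, x2 = 71, minimum C = -1140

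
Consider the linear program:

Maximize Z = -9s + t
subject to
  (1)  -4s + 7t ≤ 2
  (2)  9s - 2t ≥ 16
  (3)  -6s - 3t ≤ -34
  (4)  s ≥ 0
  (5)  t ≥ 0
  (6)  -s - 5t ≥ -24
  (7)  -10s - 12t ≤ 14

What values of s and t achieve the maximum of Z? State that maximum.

s = 116/27, t = 74/27, maximum Z = -970/27

Corner points and Z = -9s + t:
  (116/27, 74/27) → Z = -970/27
  (158/27, 98/27) → Z = -1324/27
  (17/3, 0) → Z = -51
  (24, 0) → Z = -216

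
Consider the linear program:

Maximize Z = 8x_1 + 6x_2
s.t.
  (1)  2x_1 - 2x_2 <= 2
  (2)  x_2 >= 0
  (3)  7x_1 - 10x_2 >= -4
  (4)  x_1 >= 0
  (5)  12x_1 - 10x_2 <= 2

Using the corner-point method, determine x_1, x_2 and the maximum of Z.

x_1 = 6/5, x_2 = 31/25, maximum Z = 426/25

Extreme points and Z = 8x_1 + 6x_2:
  (0, 0) → Z = 0
  (1/6, 0) → Z = 4/3
  (0, 2/5) → Z = 12/5
  (6/5, 31/25) → Z = 426/25

At the optimal vertex, 7x_1 - 10x_2 = -4 and 12x_1 - 10x_2 = 2.
Solving simultaneously gives x_1 = 6/5, x_2 = 31/25.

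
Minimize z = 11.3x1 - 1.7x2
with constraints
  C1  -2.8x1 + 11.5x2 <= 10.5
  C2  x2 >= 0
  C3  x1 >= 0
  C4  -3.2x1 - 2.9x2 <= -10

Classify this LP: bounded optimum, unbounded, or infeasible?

Corner points and z = 11.3x1 - 1.7x2:
  (8455/4492, 1540/1123) → z = 170139/8984
  (3.125, 0) → z = 35.3125
The feasible region has finitely many vertices and no improving ray; the minimum is 170139/8984 at (8455/4492, 1540/1123).

bounded optimum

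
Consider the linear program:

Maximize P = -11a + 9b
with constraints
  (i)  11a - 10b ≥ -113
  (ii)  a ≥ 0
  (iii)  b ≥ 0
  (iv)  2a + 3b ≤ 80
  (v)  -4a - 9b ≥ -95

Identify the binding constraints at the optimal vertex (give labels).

(ii) and (v)

Vertices and P = -11a + 9b:
  (0, 0) → P = 0
  (0, 95/9) → P = 95
  (95/4, 0) → P = -1045/4

The maximum is at (0, 95/9). Substituting into each constraint, equality holds for (ii) and (v); the remaining constraints have slack.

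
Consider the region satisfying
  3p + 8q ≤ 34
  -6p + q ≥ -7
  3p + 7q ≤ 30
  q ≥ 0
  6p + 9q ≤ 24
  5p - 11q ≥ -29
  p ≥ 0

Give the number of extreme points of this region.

The feasible vertices (each the meet of two boundaries and inside every other half-plane) are:
  (7/6, 0)
  (29/20, 17/10)
  (0, 0)
  (1/37, 98/37)
  (0, 29/11)

5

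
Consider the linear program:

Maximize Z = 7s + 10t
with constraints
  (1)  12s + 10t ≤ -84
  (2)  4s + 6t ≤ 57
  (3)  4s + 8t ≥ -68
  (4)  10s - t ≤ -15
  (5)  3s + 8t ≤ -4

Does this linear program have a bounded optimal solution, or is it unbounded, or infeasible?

Vertices and Z = 7s + 10t:
  (-117/56, -165/28) → Z = -4119/56
  (-316/33, 34/11) → Z = -1192/33
  (-47/21, -155/21) → Z = -1879/21
  (-64, 47/2) → Z = -213
The feasible region has finitely many vertices and no improving ray; the maximum is -1192/33 at (-316/33, 34/11).

bounded optimum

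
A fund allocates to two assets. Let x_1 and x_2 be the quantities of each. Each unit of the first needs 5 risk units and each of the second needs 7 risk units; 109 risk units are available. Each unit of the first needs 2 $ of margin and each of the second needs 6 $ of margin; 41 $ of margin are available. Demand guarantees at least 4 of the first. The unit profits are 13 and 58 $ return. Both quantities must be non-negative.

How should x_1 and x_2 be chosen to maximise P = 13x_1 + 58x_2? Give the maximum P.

x_1 = 4, x_2 = 11/2, maximum P = 371

Extreme points and P = 13x_1 + 58x_2:
  (41/2, 0) → P = 533/2
  (4, 0) → P = 52
  (4, 11/2) → P = 371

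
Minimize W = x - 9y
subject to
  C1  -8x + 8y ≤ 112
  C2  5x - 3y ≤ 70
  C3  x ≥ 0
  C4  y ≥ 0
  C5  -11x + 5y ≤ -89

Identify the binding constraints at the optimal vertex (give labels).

C1 and C2

Feasible corners and W = x - 9y:
  (56, 70) → W = -574
  (53/2, 81/2) → W = -338
  (14, 0) → W = 14
  (89/11, 0) → W = 89/11

The minimum is at (56, 70). Substituting into each constraint, equality holds for C1 and C2; the remaining constraints have slack.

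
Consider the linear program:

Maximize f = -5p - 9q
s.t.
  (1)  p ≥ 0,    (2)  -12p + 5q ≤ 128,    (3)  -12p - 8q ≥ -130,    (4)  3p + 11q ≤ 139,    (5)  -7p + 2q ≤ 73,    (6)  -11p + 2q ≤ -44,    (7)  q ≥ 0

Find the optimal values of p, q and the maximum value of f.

Corner points and f = -5p - 9q:
  (153/28, 451/56) → f = -5589/56
  (65/6, 0) → f = -325/6
  (4, 0) → f = -20

The optimum lies where -11p + 2q = -44 and q = 0.
Solving simultaneously gives p = 4, q = 0.

p = 4, q = 0, maximum f = -20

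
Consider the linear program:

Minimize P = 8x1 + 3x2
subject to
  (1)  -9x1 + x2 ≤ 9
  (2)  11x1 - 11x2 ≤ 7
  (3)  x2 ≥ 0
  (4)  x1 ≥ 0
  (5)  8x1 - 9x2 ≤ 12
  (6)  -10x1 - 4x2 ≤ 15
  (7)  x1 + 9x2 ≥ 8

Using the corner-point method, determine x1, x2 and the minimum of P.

x1 = 0, x2 = 8/9, minimum P = 8/3

Vertices and P = 8x1 + 3x2:
  (0, 9) → P = 27
  (151/110, 81/110) → P = 1451/110
  (0, 8/9) → P = 8/3
The feasible region is unbounded (it extends along (1, 9), (1, 1)), but P strictly increases along every unbounded feasible direction, so there is no improving ray and the minimum is attained at a vertex.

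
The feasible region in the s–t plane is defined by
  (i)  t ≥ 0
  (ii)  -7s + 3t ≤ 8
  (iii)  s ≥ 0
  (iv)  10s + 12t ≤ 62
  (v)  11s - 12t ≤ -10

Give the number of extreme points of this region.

4

Pairwise boundary intersections that survive every other constraint:
  (0, 8/3)
  (15/19, 257/57)
  (0, 5/6)
  (52/21, 391/126)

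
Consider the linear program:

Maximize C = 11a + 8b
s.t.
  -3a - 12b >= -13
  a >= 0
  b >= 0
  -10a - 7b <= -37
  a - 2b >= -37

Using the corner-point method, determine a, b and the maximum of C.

Corner points and C = 11a + 8b:
  (13/3, 0) → C = 143/3
  (353/99, 19/99) → C = 1345/33
  (37/10, 0) → C = 407/10

a = 13/3, b = 0, maximum C = 143/3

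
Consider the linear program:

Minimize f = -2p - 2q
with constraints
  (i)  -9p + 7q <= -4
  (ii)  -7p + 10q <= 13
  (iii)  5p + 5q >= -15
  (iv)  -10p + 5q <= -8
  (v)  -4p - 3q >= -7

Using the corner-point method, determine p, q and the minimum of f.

Corner points and f = -2p - 2q:
  (-7/15, -38/15) → f = 6
  (16, -19) → f = 6
  (59/50, 19/25) → f = -97/25

The optimum lies where -10p + 5q = -8 and -4p - 3q = -7.
Solving simultaneously gives p = 59/50, q = 19/25.

p = 59/50, q = 19/25, minimum f = -97/25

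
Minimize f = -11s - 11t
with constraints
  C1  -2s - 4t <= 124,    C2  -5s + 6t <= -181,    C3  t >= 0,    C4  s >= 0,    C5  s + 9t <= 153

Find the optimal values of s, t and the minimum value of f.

s = 153, t = 0, minimum f = -1683

Corner points and f = -11s - 11t:
  (181/5, 0) → f = -1991/5
  (849/17, 584/51) → f = -34441/51
  (153, 0) → f = -1683

The binding constraints are t = 0 and s + 9t = 153.
Solving simultaneously gives s = 153, t = 0.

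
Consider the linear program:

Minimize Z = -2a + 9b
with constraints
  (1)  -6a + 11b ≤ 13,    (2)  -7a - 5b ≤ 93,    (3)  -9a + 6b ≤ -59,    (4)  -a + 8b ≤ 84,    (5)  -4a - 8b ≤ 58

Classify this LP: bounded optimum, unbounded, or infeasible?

unbounded

From the feasible point (727/63, 157/21), moving in the direction (8, 1) keeps every constraint satisfied while Z decreases without bound.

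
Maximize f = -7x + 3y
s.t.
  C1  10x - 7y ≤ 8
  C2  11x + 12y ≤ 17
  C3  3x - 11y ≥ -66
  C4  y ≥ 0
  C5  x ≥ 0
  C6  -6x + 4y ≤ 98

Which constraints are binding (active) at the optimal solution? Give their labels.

Vertices and f = -7x + 3y:
  (215/197, 82/197) → f = -1259/197
  (4/5, 0) → f = -28/5
  (0, 17/12) → f = 17/4
  (0, 0) → f = 0

The maximum is at (0, 17/12). Substituting into each constraint, equality holds for C2 and C5; the remaining constraints have slack.

C2 and C5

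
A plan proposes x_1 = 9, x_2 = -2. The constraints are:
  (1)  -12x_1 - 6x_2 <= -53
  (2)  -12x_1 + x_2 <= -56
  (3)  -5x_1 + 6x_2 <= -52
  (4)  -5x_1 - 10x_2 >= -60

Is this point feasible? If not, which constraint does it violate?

(1): -96 ≤ -53 ✓
(2): -110 ≤ -56 ✓
(3): -57 ≤ -52 ✓
(4): -25 ≥ -60 ✓

feasible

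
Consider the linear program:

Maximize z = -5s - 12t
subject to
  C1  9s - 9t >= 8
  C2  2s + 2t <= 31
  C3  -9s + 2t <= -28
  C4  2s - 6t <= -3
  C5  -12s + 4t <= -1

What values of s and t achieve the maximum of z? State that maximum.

Extreme points and z = -5s - 12t:
  (295/36, 263/36) → z = -4631/36
  (236/63, 20/7) → z = -3340/63
  (45/4, 17/4) → z = -429/4
  (87/25, 83/50) → z = -933/25

At the optimal vertex, -9s + 2t = -28 and 2s - 6t = -3.
Solving simultaneously gives s = 87/25, t = 83/50.

s = 87/25, t = 83/50, maximum z = -933/25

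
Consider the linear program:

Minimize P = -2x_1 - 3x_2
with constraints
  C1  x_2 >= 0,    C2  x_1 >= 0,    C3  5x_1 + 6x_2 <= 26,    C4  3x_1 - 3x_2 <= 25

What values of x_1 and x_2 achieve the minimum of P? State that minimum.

x_1 = 0, x_2 = 13/3, minimum P = -13

Feasible corners and P = -2x_1 - 3x_2:
  (0, 0) → P = 0
  (26/5, 0) → P = -52/5
  (0, 13/3) → P = -13

At the optimal vertex, x_1 = 0 and 5x_1 + 6x_2 = 26.
Solving simultaneously gives x_1 = 0, x_2 = 13/3.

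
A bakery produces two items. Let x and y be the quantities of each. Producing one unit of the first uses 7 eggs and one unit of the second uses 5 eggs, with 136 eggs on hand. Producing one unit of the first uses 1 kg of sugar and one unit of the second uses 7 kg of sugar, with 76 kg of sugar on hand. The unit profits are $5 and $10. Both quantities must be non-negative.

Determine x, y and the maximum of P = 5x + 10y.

Extreme points and P = 5x + 10y:
  (0, 0) → P = 0
  (0, 76/7) → P = 760/7
  (136/7, 0) → P = 680/7
  (13, 9) → P = 155

The optimum lies where 7x + 5y = 136 and x + 7y = 76.
Solving simultaneously gives x = 13, y = 9.

x = 13, y = 9, maximum P = 155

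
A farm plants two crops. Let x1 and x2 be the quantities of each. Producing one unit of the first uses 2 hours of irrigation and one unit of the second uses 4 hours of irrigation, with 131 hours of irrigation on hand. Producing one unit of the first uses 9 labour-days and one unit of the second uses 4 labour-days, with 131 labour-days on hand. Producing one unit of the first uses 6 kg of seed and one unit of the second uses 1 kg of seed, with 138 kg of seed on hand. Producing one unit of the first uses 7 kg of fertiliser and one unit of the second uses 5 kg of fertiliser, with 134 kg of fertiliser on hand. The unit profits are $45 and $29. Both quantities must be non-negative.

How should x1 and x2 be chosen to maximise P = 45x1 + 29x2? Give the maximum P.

Extreme points and P = 45x1 + 29x2:
  (0, 0) → P = 0
  (0, 134/5) → P = 3886/5
  (131/9, 0) → P = 655
  (7, 17) → P = 808

x1 = 7, x2 = 17, maximum P = 808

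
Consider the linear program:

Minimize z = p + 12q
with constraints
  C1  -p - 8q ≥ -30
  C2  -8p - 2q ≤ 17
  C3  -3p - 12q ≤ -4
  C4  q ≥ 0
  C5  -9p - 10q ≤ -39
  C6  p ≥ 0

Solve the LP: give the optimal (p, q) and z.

Extreme points and z = p + 12q:
  (30, 0) → z = 30
  (6/31, 231/62) → z = 1392/31
  (13/3, 0) → z = 13/3

p = 13/3, q = 0, minimum z = 13/3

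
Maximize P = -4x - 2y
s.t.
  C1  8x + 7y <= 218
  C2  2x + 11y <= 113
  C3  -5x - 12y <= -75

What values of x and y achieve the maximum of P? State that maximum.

x = -531/31, y = 415/31, maximum P = 1294/31

Extreme points and P = -4x - 2y:
  (1607/74, 234/37) → P = -3682/37
  (2091/61, -490/61) → P = -7384/61
  (-531/31, 415/31) → P = 1294/31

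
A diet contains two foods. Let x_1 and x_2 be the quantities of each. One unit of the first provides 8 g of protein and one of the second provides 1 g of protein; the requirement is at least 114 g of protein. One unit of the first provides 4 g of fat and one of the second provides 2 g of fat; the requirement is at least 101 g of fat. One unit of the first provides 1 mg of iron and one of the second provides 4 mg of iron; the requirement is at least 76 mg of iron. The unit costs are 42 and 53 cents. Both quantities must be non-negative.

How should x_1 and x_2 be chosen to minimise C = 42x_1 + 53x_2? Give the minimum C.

x_1 = 18, x_2 = 29/2, minimum C = 3049/2

Feasible corners and C = 42x_1 + 53x_2:
  (0, 114) → C = 6042
  (76, 0) → C = 3192
  (127/12, 88/3) → C = 11995/6
  (18, 29/2) → C = 3049/2
The feasible region is unbounded (it extends along (0, 1), (1, 0)), but C strictly increases along every unbounded feasible direction, so there is no improving ray and the minimum is attained at a vertex.

The binding constraints are 4x_1 + 2x_2 = 101 and x_1 + 4x_2 = 76.
Solving simultaneously gives x_1 = 18, x_2 = 29/2.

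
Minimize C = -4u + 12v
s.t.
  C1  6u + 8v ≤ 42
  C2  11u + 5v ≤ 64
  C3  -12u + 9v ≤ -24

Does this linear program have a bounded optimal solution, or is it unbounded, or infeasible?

From the feasible point (151/29, 39/29), moving in the direction (-9, -12) keeps every constraint satisfied while C decreases without bound.

unbounded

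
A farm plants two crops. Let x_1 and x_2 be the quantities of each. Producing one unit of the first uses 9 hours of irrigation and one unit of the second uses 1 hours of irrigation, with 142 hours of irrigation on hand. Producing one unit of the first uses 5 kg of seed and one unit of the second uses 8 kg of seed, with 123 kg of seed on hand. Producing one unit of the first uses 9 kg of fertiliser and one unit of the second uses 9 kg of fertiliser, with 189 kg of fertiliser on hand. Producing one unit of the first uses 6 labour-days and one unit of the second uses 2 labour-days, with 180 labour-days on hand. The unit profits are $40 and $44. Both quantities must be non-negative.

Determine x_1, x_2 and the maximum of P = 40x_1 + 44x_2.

x_1 = 15, x_2 = 6, maximum P = 864

Corner points and P = 40x_1 + 44x_2:
  (0, 0) → P = 0
  (0, 123/8) → P = 1353/2
  (142/9, 0) → P = 5680/9
  (121/8, 47/8) → P = 1727/2
  (15, 6) → P = 864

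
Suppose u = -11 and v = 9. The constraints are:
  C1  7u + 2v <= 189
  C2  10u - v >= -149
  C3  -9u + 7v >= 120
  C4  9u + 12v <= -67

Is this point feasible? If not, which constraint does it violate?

Constraint C4: 9u + 12v = 9, which is not ≤ -67. All other constraints are satisfied.

not feasible — violates C4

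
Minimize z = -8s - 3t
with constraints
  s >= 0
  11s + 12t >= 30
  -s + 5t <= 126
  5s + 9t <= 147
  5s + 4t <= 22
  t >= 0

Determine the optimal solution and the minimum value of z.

s = 22/5, t = 0, minimum z = -176/5

Vertices and z = -8s - 3t:
  (0, 5/2) → z = -15/2
  (0, 11/2) → z = -33/2
  (30/11, 0) → z = -240/11
  (22/5, 0) → z = -176/5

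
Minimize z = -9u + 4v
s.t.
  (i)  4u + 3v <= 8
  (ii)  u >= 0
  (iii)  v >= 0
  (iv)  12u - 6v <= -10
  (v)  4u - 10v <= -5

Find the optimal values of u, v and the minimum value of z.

Extreme points and z = -9u + 4v:
  (0, 8/3) → z = 32/3
  (3/10, 34/15) → z = 191/30
  (0, 5/3) → z = 20/3

The optimum lies where 4u + 3v = 8 and 12u - 6v = -10.
Solving simultaneously gives u = 3/10, v = 34/15.

u = 3/10, v = 34/15, minimum z = 191/30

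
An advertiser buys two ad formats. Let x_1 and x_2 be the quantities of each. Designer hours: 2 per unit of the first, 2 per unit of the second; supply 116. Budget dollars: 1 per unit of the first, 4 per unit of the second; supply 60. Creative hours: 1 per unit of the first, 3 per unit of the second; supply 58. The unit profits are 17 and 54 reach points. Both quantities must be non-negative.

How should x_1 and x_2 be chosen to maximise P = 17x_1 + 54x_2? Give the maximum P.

x_1 = 52, x_2 = 2, maximum P = 992

Vertices and P = 17x_1 + 54x_2:
  (0, 0) → P = 0
  (0, 15) → P = 810
  (58, 0) → P = 986
  (52, 2) → P = 992

At the optimal vertex, x_1 + 4x_2 = 60 and x_1 + 3x_2 = 58.
Solving simultaneously gives x_1 = 52, x_2 = 2.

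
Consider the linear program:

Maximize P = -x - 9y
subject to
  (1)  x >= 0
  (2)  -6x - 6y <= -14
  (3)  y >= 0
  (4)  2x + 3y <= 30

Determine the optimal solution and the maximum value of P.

Corner points and P = -x - 9y:
  (0, 7/3) → P = -21
  (0, 10) → P = -90
  (7/3, 0) → P = -7/3
  (15, 0) → P = -15

x = 7/3, y = 0, maximum P = -7/3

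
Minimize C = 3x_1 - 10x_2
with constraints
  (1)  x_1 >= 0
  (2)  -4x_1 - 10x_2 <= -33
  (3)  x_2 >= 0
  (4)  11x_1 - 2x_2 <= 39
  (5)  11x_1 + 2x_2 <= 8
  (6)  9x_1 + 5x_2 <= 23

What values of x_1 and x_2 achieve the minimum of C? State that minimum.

x_1 = 0, x_2 = 4, minimum C = -40

Corner points and C = 3x_1 - 10x_2:
  (0, 33/10) → C = -33
  (0, 4) → C = -40
  (7/51, 331/102) → C = -1634/51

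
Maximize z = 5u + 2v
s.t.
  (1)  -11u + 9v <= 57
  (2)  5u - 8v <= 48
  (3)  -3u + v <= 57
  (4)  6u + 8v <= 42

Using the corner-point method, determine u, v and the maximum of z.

u = 90/11, v = -39/44, maximum z = 861/22

Vertices and z = 5u + 2v:
  (-888/43, -813/43) → z = -6066/43
  (-39/71, 402/71) → z = 609/71
  (90/11, -39/44) → z = 861/22

The optimum lies where 5u - 8v = 48 and 6u + 8v = 42.
Solving simultaneously gives u = 90/11, v = -39/44.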